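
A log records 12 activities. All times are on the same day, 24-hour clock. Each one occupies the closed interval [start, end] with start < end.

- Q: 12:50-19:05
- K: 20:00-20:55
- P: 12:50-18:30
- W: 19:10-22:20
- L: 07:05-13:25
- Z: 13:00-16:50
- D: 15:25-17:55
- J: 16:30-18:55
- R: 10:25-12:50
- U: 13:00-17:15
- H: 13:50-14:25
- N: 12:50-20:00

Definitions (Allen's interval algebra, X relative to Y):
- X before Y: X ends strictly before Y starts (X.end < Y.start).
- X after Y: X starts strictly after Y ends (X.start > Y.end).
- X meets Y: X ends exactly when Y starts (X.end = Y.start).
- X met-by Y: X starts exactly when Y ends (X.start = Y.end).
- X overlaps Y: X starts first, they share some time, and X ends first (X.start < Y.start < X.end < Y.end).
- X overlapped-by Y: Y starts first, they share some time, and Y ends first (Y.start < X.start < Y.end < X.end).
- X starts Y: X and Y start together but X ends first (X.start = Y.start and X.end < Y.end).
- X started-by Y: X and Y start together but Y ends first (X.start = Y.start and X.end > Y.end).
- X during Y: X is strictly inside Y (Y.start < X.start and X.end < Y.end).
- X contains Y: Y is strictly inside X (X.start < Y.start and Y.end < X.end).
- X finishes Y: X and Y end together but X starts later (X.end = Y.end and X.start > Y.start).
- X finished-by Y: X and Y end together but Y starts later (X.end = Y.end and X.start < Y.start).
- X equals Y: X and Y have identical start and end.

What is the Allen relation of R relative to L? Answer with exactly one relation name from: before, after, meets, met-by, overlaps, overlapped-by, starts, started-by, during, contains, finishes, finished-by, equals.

during

R = [10:25, 12:50]; L = [07:05, 13:25].
Compare endpoints: R.start > L.start, R.start < L.end, R.end > L.start, R.end < L.end.
That pattern is 'during'.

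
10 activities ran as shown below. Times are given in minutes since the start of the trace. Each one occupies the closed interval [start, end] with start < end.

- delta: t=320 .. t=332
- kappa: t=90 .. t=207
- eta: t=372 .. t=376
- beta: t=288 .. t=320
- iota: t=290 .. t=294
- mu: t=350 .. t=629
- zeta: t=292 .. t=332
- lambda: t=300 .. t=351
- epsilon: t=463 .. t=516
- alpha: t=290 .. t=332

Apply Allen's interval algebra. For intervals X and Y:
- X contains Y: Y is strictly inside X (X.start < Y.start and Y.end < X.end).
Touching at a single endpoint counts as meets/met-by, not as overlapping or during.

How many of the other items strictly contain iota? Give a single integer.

Target iota = [t=290, t=294].
alpha [t=290, t=332] → started-by → no.
beta [t=288, t=320] → contains → counts.
delta [t=320, t=332] → after → no.
epsilon [t=463, t=516] → after → no.
eta [t=372, t=376] → after → no.
kappa [t=90, t=207] → before → no.
lambda [t=300, t=351] → after → no.
mu [t=350, t=629] → after → no.
zeta [t=292, t=332] → overlapped-by → no.
Total: 1.

1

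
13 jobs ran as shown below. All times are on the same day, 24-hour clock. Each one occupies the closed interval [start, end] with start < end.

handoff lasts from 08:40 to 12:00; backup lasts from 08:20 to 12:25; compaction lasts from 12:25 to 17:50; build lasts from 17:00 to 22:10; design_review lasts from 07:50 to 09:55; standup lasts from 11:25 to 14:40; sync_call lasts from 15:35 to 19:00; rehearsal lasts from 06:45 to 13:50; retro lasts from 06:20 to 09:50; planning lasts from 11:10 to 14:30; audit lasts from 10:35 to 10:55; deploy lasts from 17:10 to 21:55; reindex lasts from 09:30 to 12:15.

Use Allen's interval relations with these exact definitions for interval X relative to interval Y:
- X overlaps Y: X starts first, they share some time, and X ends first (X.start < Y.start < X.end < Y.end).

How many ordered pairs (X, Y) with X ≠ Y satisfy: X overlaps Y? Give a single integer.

26

Checking all 156 ordered pairs for relation 'overlaps'; matching pairs in alphabetical order:
(backup, planning): backup overlaps planning ✓
(backup, standup): backup overlaps standup ✓
(compaction, build): compaction overlaps build ✓
(compaction, deploy): compaction overlaps deploy ✓
(compaction, sync_call): compaction overlaps sync_call ✓
(design_review, backup): design_review overlaps backup ✓
(design_review, handoff): design_review overlaps handoff ✓
(design_review, reindex): design_review overlaps reindex ✓
(handoff, planning): handoff overlaps planning ✓
(handoff, reindex): handoff overlaps reindex ✓
(handoff, standup): handoff overlaps standup ✓
(planning, compaction): planning overlaps compaction ✓
(planning, standup): planning overlaps standup ✓
(rehearsal, compaction): rehearsal overlaps compaction ✓
(rehearsal, planning): rehearsal overlaps planning ✓
(rehearsal, standup): rehearsal overlaps standup ✓
(reindex, planning): reindex overlaps planning ✓
(reindex, standup): reindex overlaps standup ✓
(retro, backup): retro overlaps backup ✓
(retro, design_review): retro overlaps design_review ✓
(retro, handoff): retro overlaps handoff ✓
(retro, rehearsal): retro overlaps rehearsal ✓
(retro, reindex): retro overlaps reindex ✓
(standup, compaction): standup overlaps compaction ✓
... plus 2 further pairs not listed.
Count: 26.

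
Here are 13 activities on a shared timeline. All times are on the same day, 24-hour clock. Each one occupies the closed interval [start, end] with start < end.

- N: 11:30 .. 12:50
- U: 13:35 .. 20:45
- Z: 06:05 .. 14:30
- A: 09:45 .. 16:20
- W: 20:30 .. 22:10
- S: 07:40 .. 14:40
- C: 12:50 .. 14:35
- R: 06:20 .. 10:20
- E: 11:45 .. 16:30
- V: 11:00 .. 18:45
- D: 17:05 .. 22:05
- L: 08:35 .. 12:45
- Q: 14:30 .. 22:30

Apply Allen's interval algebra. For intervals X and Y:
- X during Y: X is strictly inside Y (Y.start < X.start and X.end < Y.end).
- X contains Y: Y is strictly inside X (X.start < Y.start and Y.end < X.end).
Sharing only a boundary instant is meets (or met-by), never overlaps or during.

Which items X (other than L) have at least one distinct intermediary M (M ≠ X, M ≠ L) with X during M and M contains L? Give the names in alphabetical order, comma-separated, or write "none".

C, N, R

Target L = [08:35, 12:45].
Intermediaries M with M contains L: S, Z.
Via S — items with X during S: C, N.
Via Z — items with X during Z: N, R.
Union: C, N, R.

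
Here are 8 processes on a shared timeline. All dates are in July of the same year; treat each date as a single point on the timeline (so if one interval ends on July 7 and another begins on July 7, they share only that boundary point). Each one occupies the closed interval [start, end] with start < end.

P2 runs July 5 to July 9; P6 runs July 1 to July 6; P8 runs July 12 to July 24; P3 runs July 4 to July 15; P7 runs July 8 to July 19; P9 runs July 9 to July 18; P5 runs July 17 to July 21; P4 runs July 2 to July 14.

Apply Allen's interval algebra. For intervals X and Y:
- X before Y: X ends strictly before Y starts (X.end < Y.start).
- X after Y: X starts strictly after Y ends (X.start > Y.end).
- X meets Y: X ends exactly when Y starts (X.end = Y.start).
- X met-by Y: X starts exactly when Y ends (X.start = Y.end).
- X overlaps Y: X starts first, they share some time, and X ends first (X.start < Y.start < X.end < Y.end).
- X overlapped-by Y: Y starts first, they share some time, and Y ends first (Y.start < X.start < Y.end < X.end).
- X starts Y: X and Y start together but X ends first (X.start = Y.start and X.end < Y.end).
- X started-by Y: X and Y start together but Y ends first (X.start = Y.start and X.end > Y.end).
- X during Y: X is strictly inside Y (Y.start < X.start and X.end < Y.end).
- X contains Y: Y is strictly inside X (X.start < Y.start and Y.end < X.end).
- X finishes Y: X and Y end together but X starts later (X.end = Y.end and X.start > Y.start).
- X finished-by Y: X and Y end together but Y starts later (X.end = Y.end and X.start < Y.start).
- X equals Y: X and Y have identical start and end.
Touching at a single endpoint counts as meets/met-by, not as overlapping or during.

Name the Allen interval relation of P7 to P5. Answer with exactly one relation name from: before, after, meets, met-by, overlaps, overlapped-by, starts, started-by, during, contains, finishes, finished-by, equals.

overlaps

P7 = [July 8, July 19]; P5 = [July 17, July 21].
Compare endpoints: P7.start < P5.start, P7.start < P5.end, P7.end > P5.start, P7.end < P5.end.
That pattern is 'overlaps'.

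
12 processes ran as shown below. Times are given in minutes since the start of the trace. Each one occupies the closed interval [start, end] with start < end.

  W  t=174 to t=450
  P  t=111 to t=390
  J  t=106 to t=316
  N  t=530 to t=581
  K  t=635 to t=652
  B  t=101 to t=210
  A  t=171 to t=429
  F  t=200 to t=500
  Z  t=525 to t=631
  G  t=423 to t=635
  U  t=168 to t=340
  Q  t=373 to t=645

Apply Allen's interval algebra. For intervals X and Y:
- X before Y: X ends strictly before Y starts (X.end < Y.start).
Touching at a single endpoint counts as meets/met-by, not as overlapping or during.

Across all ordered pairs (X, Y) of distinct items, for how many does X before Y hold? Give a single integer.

Checking all 132 ordered pairs for relation 'before'; matching pairs in alphabetical order:
(A, K): A before K ✓
(A, N): A before N ✓
(A, Z): A before Z ✓
(B, G): B before G ✓
(B, K): B before K ✓
(B, N): B before N ✓
(B, Q): B before Q ✓
(B, Z): B before Z ✓
(F, K): F before K ✓
(F, N): F before N ✓
(F, Z): F before Z ✓
(J, G): J before G ✓
(J, K): J before K ✓
(J, N): J before N ✓
(J, Q): J before Q ✓
(J, Z): J before Z ✓
(N, K): N before K ✓
(P, G): P before G ✓
(P, K): P before K ✓
(P, N): P before N ✓
(P, Z): P before Z ✓
(U, G): U before G ✓
(U, K): U before K ✓
(U, N): U before N ✓
... plus 6 further pairs not listed.
Count: 30.

30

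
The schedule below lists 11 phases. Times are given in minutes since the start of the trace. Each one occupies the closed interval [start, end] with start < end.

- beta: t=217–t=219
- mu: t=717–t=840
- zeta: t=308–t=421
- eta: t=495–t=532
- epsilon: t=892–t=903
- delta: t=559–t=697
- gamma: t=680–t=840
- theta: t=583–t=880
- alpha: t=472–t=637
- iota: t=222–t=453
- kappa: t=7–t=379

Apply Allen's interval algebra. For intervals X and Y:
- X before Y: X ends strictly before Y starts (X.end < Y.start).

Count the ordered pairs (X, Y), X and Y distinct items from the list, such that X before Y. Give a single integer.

43

Checking all 110 ordered pairs for relation 'before'; matching pairs in alphabetical order:
(alpha, epsilon): alpha before epsilon ✓
(alpha, gamma): alpha before gamma ✓
(alpha, mu): alpha before mu ✓
(beta, alpha): beta before alpha ✓
(beta, delta): beta before delta ✓
(beta, epsilon): beta before epsilon ✓
(beta, eta): beta before eta ✓
(beta, gamma): beta before gamma ✓
(beta, iota): beta before iota ✓
(beta, mu): beta before mu ✓
(beta, theta): beta before theta ✓
(beta, zeta): beta before zeta ✓
(delta, epsilon): delta before epsilon ✓
(delta, mu): delta before mu ✓
(eta, delta): eta before delta ✓
(eta, epsilon): eta before epsilon ✓
(eta, gamma): eta before gamma ✓
(eta, mu): eta before mu ✓
(eta, theta): eta before theta ✓
(gamma, epsilon): gamma before epsilon ✓
(iota, alpha): iota before alpha ✓
(iota, delta): iota before delta ✓
(iota, epsilon): iota before epsilon ✓
(iota, eta): iota before eta ✓
... plus 19 further pairs not listed.
Count: 43.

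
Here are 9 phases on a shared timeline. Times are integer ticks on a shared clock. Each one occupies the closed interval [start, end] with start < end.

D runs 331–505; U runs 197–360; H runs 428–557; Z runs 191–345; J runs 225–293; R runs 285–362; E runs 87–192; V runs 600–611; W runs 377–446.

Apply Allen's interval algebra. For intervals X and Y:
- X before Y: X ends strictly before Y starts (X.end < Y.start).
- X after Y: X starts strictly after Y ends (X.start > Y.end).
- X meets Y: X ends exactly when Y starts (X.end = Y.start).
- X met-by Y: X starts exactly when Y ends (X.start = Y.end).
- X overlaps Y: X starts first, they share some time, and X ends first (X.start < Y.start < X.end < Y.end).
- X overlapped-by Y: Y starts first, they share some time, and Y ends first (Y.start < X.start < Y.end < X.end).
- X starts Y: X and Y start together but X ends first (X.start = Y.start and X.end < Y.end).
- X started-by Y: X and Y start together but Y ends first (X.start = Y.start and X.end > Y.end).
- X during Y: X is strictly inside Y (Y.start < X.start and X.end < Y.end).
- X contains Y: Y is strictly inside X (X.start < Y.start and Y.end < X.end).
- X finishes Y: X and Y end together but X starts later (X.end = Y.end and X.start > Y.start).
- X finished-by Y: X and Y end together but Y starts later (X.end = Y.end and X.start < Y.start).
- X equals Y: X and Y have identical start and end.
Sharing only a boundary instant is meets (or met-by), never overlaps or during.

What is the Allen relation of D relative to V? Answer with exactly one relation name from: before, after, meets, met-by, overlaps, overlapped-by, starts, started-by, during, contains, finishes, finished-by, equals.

D = [331, 505]; V = [600, 611].
Compare endpoints: D.start < V.start, D.start < V.end, D.end < V.start, D.end < V.end.
That pattern is 'before'.

before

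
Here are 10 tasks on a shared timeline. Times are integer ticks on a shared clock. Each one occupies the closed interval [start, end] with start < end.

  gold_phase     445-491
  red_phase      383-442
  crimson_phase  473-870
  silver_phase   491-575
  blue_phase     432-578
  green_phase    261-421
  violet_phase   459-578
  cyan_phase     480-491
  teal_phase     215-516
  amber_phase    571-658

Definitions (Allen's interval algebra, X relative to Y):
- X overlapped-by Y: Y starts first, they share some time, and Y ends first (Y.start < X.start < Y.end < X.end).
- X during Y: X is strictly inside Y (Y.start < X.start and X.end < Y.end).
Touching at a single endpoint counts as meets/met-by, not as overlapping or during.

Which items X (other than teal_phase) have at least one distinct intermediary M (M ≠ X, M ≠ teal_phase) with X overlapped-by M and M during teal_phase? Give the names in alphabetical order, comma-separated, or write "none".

Target teal_phase = [215, 516].
Intermediaries M with M during teal_phase: cyan_phase, gold_phase, green_phase, red_phase.
Via cyan_phase — items with X overlapped-by cyan_phase: none.
Via gold_phase — items with X overlapped-by gold_phase: crimson_phase, violet_phase.
Via green_phase — items with X overlapped-by green_phase: red_phase.
Via red_phase — items with X overlapped-by red_phase: blue_phase.
Union: blue_phase, crimson_phase, red_phase, violet_phase.

blue_phase, crimson_phase, red_phase, violet_phase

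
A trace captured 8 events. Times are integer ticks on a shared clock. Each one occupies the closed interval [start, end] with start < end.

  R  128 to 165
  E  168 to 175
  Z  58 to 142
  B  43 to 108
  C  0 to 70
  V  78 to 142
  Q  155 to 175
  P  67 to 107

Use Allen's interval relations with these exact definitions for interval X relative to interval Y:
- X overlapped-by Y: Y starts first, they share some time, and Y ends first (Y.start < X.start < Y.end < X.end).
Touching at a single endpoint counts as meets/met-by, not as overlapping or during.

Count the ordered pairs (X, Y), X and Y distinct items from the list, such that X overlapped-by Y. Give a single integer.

9

Checking all 56 ordered pairs for relation 'overlapped-by'; matching pairs in alphabetical order:
(B, C): B overlapped-by C ✓
(P, C): P overlapped-by C ✓
(Q, R): Q overlapped-by R ✓
(R, V): R overlapped-by V ✓
(R, Z): R overlapped-by Z ✓
(V, B): V overlapped-by B ✓
(V, P): V overlapped-by P ✓
(Z, B): Z overlapped-by B ✓
(Z, C): Z overlapped-by C ✓
Count: 9.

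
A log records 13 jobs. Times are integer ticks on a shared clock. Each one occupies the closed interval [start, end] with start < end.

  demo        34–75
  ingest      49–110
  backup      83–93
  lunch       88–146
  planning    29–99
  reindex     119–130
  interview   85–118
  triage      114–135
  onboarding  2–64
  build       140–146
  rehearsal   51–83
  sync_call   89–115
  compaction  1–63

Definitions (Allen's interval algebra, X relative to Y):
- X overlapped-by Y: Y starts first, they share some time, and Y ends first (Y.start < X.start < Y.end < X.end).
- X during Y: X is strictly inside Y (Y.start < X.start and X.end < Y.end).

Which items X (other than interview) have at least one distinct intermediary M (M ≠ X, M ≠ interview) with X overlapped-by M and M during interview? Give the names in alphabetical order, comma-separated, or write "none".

triage

Target interview = [85, 118].
Intermediaries M with M during interview: sync_call.
Via sync_call — items with X overlapped-by sync_call: triage.
Union: triage.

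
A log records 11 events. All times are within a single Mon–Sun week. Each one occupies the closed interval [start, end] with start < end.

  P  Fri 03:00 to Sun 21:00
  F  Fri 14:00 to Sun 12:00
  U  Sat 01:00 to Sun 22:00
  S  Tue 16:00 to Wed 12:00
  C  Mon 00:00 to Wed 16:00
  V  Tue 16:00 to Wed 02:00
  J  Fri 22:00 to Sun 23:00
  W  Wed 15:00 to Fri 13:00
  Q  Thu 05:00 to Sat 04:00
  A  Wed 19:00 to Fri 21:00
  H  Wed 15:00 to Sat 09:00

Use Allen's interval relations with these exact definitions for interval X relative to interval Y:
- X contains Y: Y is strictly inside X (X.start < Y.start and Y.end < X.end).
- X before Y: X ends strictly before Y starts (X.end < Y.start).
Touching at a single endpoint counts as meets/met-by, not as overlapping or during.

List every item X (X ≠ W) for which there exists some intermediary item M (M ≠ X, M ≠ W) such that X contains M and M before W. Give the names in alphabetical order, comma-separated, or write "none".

C

Target W = [Wed 15:00, Fri 13:00].
Intermediaries M with M before W: S, V.
Via S — items with X contains S: C.
Via V — items with X contains V: C.
Union: C.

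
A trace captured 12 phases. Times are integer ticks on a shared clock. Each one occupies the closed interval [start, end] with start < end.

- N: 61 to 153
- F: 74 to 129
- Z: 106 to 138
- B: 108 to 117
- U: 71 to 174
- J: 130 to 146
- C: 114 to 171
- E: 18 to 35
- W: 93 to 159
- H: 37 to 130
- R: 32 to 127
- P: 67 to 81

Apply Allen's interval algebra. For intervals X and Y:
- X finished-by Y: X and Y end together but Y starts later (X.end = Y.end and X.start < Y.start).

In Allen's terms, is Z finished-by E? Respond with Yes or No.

No

Z = [106, 138], E = [18, 35].
Actual relation of Z to E: after.
Asked whether 'finished-by' holds → No.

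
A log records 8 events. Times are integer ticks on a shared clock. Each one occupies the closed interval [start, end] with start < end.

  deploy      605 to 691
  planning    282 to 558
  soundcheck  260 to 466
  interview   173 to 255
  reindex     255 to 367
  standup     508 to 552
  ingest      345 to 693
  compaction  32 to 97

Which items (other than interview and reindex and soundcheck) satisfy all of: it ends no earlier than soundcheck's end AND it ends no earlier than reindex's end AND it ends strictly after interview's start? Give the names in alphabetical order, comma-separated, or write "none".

Conditions: its end is no earlier than soundcheck's end (X.end >= 466) AND its end is no earlier than reindex's end (X.end >= 367) AND its end is strictly after interview's start (X.end > 173).
compaction: end 97 >= 466? ✗; end 97 >= 367? ✗; end 97 > 173? ✗ → no.
deploy: end 691 >= 466? ✓; end 691 >= 367? ✓; end 691 > 173? ✓ → yes.
ingest: end 693 >= 466? ✓; end 693 >= 367? ✓; end 693 > 173? ✓ → yes.
planning: end 558 >= 466? ✓; end 558 >= 367? ✓; end 558 > 173? ✓ → yes.
standup: end 552 >= 466? ✓; end 552 >= 367? ✓; end 552 > 173? ✓ → yes.
Result: deploy, ingest, planning, standup.

deploy, ingest, planning, standup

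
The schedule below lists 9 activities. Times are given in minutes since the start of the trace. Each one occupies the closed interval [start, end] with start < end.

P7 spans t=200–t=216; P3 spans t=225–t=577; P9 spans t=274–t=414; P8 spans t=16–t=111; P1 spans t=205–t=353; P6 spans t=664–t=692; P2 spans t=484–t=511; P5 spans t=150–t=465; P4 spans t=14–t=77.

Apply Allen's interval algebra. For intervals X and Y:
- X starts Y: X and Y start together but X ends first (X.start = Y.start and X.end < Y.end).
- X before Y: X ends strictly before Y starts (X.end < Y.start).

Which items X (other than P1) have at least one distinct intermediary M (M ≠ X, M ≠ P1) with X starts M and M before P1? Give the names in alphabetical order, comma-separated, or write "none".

none

Target P1 = [t=205, t=353].
Intermediaries M with M before P1: P4, P8.
Via P4 — items with X starts P4: none.
Via P8 — items with X starts P8: none.
Union: none.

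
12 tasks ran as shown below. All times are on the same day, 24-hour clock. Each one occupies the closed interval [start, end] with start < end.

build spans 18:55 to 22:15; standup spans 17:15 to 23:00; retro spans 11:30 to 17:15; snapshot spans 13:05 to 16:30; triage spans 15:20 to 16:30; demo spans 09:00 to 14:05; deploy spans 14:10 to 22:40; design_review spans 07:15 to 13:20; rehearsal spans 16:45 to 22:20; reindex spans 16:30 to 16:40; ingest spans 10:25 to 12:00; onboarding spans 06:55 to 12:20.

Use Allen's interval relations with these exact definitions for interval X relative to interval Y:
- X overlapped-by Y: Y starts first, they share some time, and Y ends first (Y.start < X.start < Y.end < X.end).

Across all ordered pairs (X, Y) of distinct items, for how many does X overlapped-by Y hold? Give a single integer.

Checking all 132 ordered pairs for relation 'overlapped-by'; matching pairs in alphabetical order:
(demo, design_review): demo overlapped-by design_review ✓
(demo, onboarding): demo overlapped-by onboarding ✓
(deploy, retro): deploy overlapped-by retro ✓
(deploy, snapshot): deploy overlapped-by snapshot ✓
(design_review, onboarding): design_review overlapped-by onboarding ✓
(rehearsal, retro): rehearsal overlapped-by retro ✓
(retro, demo): retro overlapped-by demo ✓
(retro, design_review): retro overlapped-by design_review ✓
(retro, ingest): retro overlapped-by ingest ✓
(retro, onboarding): retro overlapped-by onboarding ✓
(snapshot, demo): snapshot overlapped-by demo ✓
(snapshot, design_review): snapshot overlapped-by design_review ✓
(standup, deploy): standup overlapped-by deploy ✓
(standup, rehearsal): standup overlapped-by rehearsal ✓
Count: 14.

14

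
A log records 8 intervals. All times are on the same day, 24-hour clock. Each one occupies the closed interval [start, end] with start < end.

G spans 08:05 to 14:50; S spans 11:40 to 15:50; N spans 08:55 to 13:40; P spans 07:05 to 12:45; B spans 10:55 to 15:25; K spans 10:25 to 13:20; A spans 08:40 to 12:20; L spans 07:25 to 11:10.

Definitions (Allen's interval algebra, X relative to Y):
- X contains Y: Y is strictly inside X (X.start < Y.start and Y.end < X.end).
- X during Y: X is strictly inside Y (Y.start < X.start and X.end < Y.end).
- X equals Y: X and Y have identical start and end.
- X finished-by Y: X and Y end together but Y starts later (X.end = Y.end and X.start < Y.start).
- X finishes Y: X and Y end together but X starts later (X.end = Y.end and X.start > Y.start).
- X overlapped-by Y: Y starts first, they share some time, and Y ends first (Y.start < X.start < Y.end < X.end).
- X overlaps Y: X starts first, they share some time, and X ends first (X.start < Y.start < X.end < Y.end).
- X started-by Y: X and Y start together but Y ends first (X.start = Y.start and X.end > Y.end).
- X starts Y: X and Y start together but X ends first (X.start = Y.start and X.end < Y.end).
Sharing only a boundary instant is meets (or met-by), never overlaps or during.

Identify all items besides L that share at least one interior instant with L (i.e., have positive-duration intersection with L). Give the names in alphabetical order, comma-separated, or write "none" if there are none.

Target L = [07:25, 11:10].
A [08:40, 12:20] → overlapped-by → yes.
B [10:55, 15:25] → overlapped-by → yes.
G [08:05, 14:50] → overlapped-by → yes.
K [10:25, 13:20] → overlapped-by → yes.
N [08:55, 13:40] → overlapped-by → yes.
P [07:05, 12:45] → contains → yes.
S [11:40, 15:50] → after → no.
Result: A, B, G, K, N, P.

A, B, G, K, N, P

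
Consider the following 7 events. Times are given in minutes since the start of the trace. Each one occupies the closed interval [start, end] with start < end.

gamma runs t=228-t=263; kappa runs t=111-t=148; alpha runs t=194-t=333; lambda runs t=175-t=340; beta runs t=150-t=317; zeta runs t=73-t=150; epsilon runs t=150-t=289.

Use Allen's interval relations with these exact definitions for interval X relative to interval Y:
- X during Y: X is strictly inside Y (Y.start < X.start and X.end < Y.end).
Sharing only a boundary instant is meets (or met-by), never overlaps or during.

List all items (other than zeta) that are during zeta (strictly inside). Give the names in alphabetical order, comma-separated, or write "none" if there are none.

Target zeta = [t=73, t=150].
alpha [t=194, t=333] → after → no.
beta [t=150, t=317] → met-by → no.
epsilon [t=150, t=289] → met-by → no.
gamma [t=228, t=263] → after → no.
kappa [t=111, t=148] → during → yes.
lambda [t=175, t=340] → after → no.
Result: kappa.

kappa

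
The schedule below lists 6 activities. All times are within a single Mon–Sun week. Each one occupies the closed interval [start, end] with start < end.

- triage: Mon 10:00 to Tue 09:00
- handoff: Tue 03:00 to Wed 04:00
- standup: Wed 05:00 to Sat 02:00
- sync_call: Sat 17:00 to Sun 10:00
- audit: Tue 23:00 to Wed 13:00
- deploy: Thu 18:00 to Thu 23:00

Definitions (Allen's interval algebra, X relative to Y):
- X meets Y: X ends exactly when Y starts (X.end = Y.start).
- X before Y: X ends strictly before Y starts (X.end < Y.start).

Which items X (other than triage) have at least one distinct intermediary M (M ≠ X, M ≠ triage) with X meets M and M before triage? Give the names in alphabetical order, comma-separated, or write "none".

none

Target triage = [Mon 10:00, Tue 09:00].
Intermediaries M with M before triage: none.
Union: none.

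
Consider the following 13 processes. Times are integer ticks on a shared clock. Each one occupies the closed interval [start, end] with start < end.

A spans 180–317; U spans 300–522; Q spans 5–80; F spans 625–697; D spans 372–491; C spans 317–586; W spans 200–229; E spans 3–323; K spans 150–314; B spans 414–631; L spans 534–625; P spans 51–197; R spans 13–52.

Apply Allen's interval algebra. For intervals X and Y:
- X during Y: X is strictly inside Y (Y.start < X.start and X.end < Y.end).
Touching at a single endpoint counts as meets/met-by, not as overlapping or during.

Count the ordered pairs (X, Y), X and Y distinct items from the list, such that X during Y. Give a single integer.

Checking all 156 ordered pairs for relation 'during'; matching pairs in alphabetical order:
(A, E): A during E ✓
(D, C): D during C ✓
(D, U): D during U ✓
(K, E): K during E ✓
(L, B): L during B ✓
(P, E): P during E ✓
(Q, E): Q during E ✓
(R, E): R during E ✓
(R, Q): R during Q ✓
(W, A): W during A ✓
(W, E): W during E ✓
(W, K): W during K ✓
Count: 12.

12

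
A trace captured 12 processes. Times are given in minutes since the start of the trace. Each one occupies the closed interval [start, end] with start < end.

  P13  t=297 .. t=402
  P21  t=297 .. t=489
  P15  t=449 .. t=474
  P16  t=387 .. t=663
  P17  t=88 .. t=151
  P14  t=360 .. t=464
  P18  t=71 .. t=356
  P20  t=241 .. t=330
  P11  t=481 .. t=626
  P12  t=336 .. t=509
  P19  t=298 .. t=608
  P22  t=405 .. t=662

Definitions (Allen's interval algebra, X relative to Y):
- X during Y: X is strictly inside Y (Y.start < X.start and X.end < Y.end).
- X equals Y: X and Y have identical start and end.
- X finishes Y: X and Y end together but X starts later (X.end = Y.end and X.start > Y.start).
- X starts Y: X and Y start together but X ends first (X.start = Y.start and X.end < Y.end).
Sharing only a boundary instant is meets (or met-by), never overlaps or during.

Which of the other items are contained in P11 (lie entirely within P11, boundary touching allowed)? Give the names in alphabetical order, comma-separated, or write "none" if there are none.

none

Target P11 = [t=481, t=626].
P12 [t=336, t=509] → overlaps → no.
P13 [t=297, t=402] → before → no.
P14 [t=360, t=464] → before → no.
P15 [t=449, t=474] → before → no.
P16 [t=387, t=663] → contains → no.
P17 [t=88, t=151] → before → no.
P18 [t=71, t=356] → before → no.
P19 [t=298, t=608] → overlaps → no.
P20 [t=241, t=330] → before → no.
P21 [t=297, t=489] → overlaps → no.
P22 [t=405, t=662] → contains → no.
Result: none.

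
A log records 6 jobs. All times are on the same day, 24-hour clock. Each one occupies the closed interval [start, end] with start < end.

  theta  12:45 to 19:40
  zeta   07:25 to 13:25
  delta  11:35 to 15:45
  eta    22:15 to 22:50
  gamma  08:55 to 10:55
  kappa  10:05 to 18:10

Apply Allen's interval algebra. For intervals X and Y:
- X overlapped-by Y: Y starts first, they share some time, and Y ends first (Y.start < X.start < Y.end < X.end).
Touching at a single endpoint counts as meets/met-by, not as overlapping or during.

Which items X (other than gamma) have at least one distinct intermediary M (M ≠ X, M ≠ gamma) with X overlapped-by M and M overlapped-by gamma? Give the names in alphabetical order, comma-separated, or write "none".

Target gamma = [08:55, 10:55].
Intermediaries M with M overlapped-by gamma: kappa.
Via kappa — items with X overlapped-by kappa: theta.
Union: theta.

theta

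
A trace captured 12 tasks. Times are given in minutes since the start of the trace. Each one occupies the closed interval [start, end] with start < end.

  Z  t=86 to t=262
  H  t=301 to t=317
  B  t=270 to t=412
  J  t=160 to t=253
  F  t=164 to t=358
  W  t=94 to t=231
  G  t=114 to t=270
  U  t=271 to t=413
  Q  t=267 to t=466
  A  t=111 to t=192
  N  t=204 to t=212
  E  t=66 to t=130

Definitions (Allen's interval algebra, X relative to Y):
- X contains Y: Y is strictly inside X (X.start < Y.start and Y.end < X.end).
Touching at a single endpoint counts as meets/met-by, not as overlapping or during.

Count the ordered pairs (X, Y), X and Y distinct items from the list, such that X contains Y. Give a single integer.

Checking all 132 ordered pairs for relation 'contains'; matching pairs in alphabetical order:
(B, H): B contains H ✓
(F, H): F contains H ✓
(F, N): F contains N ✓
(G, J): G contains J ✓
(G, N): G contains N ✓
(J, N): J contains N ✓
(Q, B): Q contains B ✓
(Q, H): Q contains H ✓
(Q, U): Q contains U ✓
(U, H): U contains H ✓
(W, A): W contains A ✓
(W, N): W contains N ✓
(Z, A): Z contains A ✓
(Z, J): Z contains J ✓
(Z, N): Z contains N ✓
(Z, W): Z contains W ✓
Count: 16.

16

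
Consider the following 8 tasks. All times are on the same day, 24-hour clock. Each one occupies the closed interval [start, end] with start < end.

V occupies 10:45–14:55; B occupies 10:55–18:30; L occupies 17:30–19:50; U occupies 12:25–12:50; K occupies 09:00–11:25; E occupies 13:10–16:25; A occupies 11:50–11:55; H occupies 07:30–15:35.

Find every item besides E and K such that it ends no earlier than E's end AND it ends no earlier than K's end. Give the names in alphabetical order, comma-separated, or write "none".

Conditions: its end is no earlier than E's end (X.end >= 16:25) AND its end is no earlier than K's end (X.end >= 11:25).
A: end 11:55 >= 16:25? ✗; end 11:55 >= 11:25? ✓ → no.
B: end 18:30 >= 16:25? ✓; end 18:30 >= 11:25? ✓ → yes.
H: end 15:35 >= 16:25? ✗; end 15:35 >= 11:25? ✓ → no.
L: end 19:50 >= 16:25? ✓; end 19:50 >= 11:25? ✓ → yes.
U: end 12:50 >= 16:25? ✗; end 12:50 >= 11:25? ✓ → no.
V: end 14:55 >= 16:25? ✗; end 14:55 >= 11:25? ✓ → no.
Result: B, L.

B, L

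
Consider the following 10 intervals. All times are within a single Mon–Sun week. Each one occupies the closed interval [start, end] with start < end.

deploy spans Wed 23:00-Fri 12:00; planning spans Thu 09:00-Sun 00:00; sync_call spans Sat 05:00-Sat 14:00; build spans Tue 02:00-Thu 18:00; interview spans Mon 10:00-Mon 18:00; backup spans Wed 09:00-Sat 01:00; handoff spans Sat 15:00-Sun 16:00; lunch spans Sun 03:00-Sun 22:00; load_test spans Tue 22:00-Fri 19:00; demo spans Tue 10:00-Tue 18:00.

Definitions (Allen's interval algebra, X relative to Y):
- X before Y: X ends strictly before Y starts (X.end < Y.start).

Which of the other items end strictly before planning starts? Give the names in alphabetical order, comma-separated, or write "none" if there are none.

Target planning = [Thu 09:00, Sun 00:00].
backup [Wed 09:00, Sat 01:00] → overlaps → no.
build [Tue 02:00, Thu 18:00] → overlaps → no.
demo [Tue 10:00, Tue 18:00] → before → yes.
deploy [Wed 23:00, Fri 12:00] → overlaps → no.
handoff [Sat 15:00, Sun 16:00] → overlapped-by → no.
interview [Mon 10:00, Mon 18:00] → before → yes.
load_test [Tue 22:00, Fri 19:00] → overlaps → no.
lunch [Sun 03:00, Sun 22:00] → after → no.
sync_call [Sat 05:00, Sat 14:00] → during → no.
Result: demo, interview.

demo, interview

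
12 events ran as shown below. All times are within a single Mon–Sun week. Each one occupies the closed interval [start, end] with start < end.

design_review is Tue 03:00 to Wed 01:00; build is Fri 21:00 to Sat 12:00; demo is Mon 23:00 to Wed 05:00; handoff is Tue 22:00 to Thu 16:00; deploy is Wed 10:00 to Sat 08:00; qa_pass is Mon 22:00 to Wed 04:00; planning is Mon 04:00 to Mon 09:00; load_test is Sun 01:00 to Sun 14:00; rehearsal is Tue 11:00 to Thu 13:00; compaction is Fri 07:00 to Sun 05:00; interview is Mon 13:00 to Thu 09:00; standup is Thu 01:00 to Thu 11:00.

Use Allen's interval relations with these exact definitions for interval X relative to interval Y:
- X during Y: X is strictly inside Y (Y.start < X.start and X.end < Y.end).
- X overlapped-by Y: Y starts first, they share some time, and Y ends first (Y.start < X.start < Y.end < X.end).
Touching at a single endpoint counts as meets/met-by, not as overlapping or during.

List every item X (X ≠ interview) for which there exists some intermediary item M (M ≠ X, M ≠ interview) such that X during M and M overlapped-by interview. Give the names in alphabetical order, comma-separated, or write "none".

standup

Target interview = [Mon 13:00, Thu 09:00].
Intermediaries M with M overlapped-by interview: deploy, handoff, rehearsal, standup.
Via deploy — items with X during deploy: standup.
Via handoff — items with X during handoff: standup.
Via rehearsal — items with X during rehearsal: standup.
Via standup — items with X during standup: none.
Union: standup.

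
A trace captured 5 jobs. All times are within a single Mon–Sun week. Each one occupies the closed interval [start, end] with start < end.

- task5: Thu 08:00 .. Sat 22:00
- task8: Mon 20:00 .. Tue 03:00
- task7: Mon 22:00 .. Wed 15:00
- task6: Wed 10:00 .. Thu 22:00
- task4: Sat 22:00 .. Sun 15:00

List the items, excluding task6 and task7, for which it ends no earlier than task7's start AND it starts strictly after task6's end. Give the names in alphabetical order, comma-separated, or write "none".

Conditions: its end is no earlier than task7's start (X.end >= Mon 22:00) AND its start is strictly after task6's end (X.start > Thu 22:00).
task4: end Sun 15:00 >= Mon 22:00? ✓; start Sat 22:00 > Thu 22:00? ✓ → yes.
task5: end Sat 22:00 >= Mon 22:00? ✓; start Thu 08:00 > Thu 22:00? ✗ → no.
task8: end Tue 03:00 >= Mon 22:00? ✓; start Mon 20:00 > Thu 22:00? ✗ → no.
Result: task4.

task4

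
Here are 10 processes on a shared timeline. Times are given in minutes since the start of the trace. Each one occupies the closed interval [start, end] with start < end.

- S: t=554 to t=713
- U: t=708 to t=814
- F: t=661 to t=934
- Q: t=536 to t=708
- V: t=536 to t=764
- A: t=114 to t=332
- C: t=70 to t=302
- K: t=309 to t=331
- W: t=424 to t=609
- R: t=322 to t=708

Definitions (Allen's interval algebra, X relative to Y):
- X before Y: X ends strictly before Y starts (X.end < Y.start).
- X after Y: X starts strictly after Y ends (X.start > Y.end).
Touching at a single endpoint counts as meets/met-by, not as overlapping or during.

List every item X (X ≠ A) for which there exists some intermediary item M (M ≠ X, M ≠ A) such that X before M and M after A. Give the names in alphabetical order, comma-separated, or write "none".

C, K, W

Target A = [t=114, t=332].
Intermediaries M with M after A: F, Q, S, U, V, W.
Via F — items with X before F: C, K, W.
Via Q — items with X before Q: C, K.
Via S — items with X before S: C, K.
Via U — items with X before U: C, K, W.
Via V — items with X before V: C, K.
Via W — items with X before W: C, K.
Union: C, K, W.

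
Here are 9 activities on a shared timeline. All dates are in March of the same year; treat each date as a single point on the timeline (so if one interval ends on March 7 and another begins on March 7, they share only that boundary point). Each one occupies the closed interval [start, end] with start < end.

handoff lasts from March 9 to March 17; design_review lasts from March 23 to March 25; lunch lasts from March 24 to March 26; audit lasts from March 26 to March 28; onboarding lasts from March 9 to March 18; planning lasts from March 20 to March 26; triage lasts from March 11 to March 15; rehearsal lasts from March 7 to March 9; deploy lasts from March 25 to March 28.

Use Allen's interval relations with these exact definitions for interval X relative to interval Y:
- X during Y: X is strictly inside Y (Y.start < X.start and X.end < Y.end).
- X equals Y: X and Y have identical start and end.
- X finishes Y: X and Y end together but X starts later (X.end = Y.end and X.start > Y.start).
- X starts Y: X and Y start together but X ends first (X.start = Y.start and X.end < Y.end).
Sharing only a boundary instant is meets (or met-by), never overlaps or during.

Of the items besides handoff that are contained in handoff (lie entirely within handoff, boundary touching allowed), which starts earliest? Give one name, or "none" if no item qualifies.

triage

Target handoff = [March 9, March 17].
audit [March 26, March 28] → after → excluded.
deploy [March 25, March 28] → after → excluded.
design_review [March 23, March 25] → after → excluded.
lunch [March 24, March 26] → after → excluded.
onboarding [March 9, March 18] → started-by → excluded.
planning [March 20, March 26] → after → excluded.
rehearsal [March 7, March 9] → meets → excluded.
triage [March 11, March 15] → during → candidate.
Among candidates, earliest start is March 11 → triage.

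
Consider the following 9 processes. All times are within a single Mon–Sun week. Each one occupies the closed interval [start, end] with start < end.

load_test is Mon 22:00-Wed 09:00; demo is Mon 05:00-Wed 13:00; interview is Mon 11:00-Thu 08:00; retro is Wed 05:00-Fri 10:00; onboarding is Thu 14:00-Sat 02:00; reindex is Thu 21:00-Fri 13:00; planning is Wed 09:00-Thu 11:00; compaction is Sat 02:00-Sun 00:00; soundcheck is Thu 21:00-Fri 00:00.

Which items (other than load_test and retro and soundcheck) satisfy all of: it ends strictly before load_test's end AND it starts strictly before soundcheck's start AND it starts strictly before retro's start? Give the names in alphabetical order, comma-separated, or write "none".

none

Conditions: its end is strictly before load_test's end (X.end < Wed 09:00) AND its start is strictly before soundcheck's start (X.start < Thu 21:00) AND its start is strictly before retro's start (X.start < Wed 05:00).
compaction: end Sun 00:00 < Wed 09:00? ✗; start Sat 02:00 < Thu 21:00? ✗; start Sat 02:00 < Wed 05:00? ✗ → no.
demo: end Wed 13:00 < Wed 09:00? ✗; start Mon 05:00 < Thu 21:00? ✓; start Mon 05:00 < Wed 05:00? ✓ → no.
interview: end Thu 08:00 < Wed 09:00? ✗; start Mon 11:00 < Thu 21:00? ✓; start Mon 11:00 < Wed 05:00? ✓ → no.
onboarding: end Sat 02:00 < Wed 09:00? ✗; start Thu 14:00 < Thu 21:00? ✓; start Thu 14:00 < Wed 05:00? ✗ → no.
planning: end Thu 11:00 < Wed 09:00? ✗; start Wed 09:00 < Thu 21:00? ✓; start Wed 09:00 < Wed 05:00? ✗ → no.
reindex: end Fri 13:00 < Wed 09:00? ✗; start Thu 21:00 < Thu 21:00? ✗; start Thu 21:00 < Wed 05:00? ✗ → no.
Result: none.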